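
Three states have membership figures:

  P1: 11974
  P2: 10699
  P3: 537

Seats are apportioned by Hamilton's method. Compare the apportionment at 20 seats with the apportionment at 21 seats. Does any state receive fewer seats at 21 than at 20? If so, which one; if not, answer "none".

At 20 seats: P1 10, P2 9, P3 1.
At 21 seats: P1 11, P2 10, P3 0.
P3 drops from 1 to 0.

P3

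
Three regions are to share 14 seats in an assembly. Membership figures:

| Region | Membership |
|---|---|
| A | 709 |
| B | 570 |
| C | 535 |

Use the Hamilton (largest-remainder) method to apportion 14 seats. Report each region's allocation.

The standard divisor is 1814/14 ≈ 129.571.
Standard quotas: A 5.472, B 4.399, C 4.129.
Lower quotas: A 5, B 4, C 4 (sum 13, leaving 1 seat).
Remainders in descending order: A 0.472, B 0.399, C 0.129.
The surplus seat goes to A.

A 6, B 4, C 4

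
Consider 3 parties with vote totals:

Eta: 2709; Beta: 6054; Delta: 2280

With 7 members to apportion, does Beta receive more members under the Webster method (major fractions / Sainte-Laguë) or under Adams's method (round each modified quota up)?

Webster: Eta 2, Beta 4, Delta 1.
Adams: Eta 2, Beta 3, Delta 2.
Beta gets 4 under Webster and 3 under Adams.

Webster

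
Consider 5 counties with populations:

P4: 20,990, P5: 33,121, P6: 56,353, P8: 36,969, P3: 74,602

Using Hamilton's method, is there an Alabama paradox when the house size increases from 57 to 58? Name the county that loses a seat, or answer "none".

none

At 57 seats: P4 5, P5 9, P6 14, P8 10, P3 19.
At 58 seats: P4 5, P5 9, P6 15, P8 10, P3 19.
No county's allocation decreased.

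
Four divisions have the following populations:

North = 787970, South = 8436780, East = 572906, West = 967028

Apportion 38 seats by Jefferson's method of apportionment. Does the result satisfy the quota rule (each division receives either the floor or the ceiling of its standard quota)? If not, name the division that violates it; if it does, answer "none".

South

Standard quotas: North 2.782, South 29.782, East 2.022, West 3.414.
Jefferson allocation: North 2, South 31, East 2, West 3.
South has quota 29.782 (lower 29, upper 30) but receives 31 — outside the quota interval.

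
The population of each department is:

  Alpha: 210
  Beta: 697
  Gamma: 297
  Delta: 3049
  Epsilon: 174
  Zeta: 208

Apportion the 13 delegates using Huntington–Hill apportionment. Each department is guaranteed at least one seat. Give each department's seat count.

With divisor 439: modified quotas Alpha 0.478, Beta 1.588, Gamma 0.677, Delta 6.945, Epsilon 0.396, Zeta 0.474.
Geometric-mean thresholds: Alpha (min 1), Beta √(1·2)=1.414, Gamma (min 1), Delta √(6·7)=6.481, Epsilon (min 1), Zeta (min 1).
Each quota rounded against its threshold gives Alpha 1, Beta 2, Gamma 1, Delta 7, Epsilon 1, Zeta 1 (total 13).

Alpha 1, Beta 2, Gamma 1, Delta 7, Epsilon 1, Zeta 1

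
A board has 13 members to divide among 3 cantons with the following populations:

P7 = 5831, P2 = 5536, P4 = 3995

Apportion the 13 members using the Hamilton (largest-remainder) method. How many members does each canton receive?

The standard divisor is 15362/13 ≈ 1181.692.
Standard quotas: P7 4.9344, P2 4.6848, P4 3.3807.
Lower quotas: P7 4, P2 4, P4 3 (sum 11, leaving 2 seats).
Remainders in descending order: P7 0.9344, P2 0.6848, P4 0.3807.
The surplus seats go to P7, P2.

P7=5; P2=5; P4=3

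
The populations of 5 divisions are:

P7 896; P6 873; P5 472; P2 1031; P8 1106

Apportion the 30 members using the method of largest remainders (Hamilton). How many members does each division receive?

P7: 6, P6: 6, P5: 3, P2: 7, P8: 8

Standard divisor: 4378 ÷ 30 ≈ 145.933.
Standard quotas: P7 6.140, P6 5.982, P5 3.234, P2 7.065, P8 7.579.
Lower quotas: P7 6, P6 5, P5 3, P2 7, P8 7 (sum 28, leaving 2 seats).
Remainders in descending order: P6 0.982, P8 0.579, P5 0.234, P7 0.140, P2 0.065.
The surplus seats go to P6, P8.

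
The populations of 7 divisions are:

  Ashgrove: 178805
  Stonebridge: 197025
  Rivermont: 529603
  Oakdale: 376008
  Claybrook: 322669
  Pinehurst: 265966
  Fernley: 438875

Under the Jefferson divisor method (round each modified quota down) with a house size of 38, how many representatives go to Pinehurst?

Standard divisor 2308951/38 ≈ 60761.868; standard quotas: Ashgrove 2.943, Stonebridge 3.243, Rivermont 8.716, Oakdale 6.188, Claybrook 5.310, Pinehurst 4.377, Fernley 7.223.
Rounding down gives 2, 3, 8, 6, 5, 4, 7 = 35 seats, so the divisor must be adjusted.
With modified divisor 54300: modified quotas Ashgrove 3.293, Stonebridge 3.628, Rivermont 9.753, Oakdale 6.925, Claybrook 5.942, Pinehurst 4.898, Fernley 8.082.
Rounding down: Ashgrove 3, Stonebridge 3, Rivermont 9, Oakdale 6, Claybrook 5, Pinehurst 4, Fernley 8 (total 38).
Pinehurst receives 4.

4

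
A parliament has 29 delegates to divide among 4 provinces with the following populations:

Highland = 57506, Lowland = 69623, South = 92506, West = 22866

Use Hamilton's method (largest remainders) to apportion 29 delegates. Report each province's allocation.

Standard divisor: 242501 ÷ 29 ≈ 8362.103.
Standard quotas: Highland 6.8770, Lowland 8.3260, South 11.0625, West 2.7345.
Lower quotas: Highland 6, Lowland 8, South 11, West 2 (sum 27, leaving 2 seats).
Remainders in descending order: Highland 0.8770, West 0.7345, Lowland 0.3260, South 0.0625.
The surplus seats go to Highland, West.

Highland: 7; Lowland: 8; South: 11; West: 3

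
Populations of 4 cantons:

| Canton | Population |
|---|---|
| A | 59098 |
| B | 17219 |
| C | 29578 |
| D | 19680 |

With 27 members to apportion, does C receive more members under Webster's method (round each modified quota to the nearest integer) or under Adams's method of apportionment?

Webster: A 13, B 4, C 6, D 4.
Adams: A 12, B 4, C 7, D 4.
C gets 6 under Webster and 7 under Adams.

Adams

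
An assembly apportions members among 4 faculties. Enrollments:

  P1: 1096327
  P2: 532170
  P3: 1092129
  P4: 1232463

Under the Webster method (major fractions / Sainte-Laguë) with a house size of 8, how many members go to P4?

3

Standard divisor 3953089/8 ≈ 494136.125; standard quotas: P1 2.219, P2 1.077, P3 2.210, P4 2.494.
Rounding to the nearest integer gives 2, 1, 2, 2 = 7 seats, so the divisor must be adjusted.
With modified divisor 465800: modified quotas P1 2.354, P2 1.142, P3 2.345, P4 2.646.
Rounding to the nearest integer: P1 2, P2 1, P3 2, P4 3 (total 8).
P4 receives 3.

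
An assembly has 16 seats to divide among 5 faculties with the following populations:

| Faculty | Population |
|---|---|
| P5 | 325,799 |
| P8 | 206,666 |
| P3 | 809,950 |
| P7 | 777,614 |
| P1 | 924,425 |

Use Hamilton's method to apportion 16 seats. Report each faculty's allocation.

P5=2; P8=1; P3=4; P7=4; P1=5

Standard divisor: 3044454 ÷ 16 ≈ 190278.375.
Standard quotas: P5 1.7122, P8 1.0861, P3 4.2567, P7 4.0867, P1 4.8583.
Lower quotas: P5 1, P8 1, P3 4, P7 4, P1 4 (sum 14, leaving 2 seats).
Remainders in descending order: P1 0.8583, P5 0.7122, P3 0.2567, P7 0.0867, P8 0.0861.
The surplus seats go to P1, P5.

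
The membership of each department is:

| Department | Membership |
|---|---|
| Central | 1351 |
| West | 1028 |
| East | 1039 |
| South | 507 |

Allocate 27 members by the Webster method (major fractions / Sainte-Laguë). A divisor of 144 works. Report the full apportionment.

With modified divisor 144: modified quotas Central 9.382, West 7.139, East 7.215, South 3.521.
Rounding to the nearest integer: Central 9, West 7, East 7, South 4 (total 27).

Central=9; West=7; East=7; South=4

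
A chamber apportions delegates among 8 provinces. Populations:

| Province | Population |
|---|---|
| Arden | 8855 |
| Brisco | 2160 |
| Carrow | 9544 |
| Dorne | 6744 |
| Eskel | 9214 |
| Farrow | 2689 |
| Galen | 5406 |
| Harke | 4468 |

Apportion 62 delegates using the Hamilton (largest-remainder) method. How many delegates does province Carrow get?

Total 49080; standard divisor 49080/62 ≈ 791.613.
Standard quotas: Arden 11.1860, Brisco 2.7286, Carrow 12.0564, Dorne 8.5193, Eskel 11.6395, Farrow 3.3969, Galen 6.8291, Harke 5.6442.
Lower quotas: Arden 11, Brisco 2, Carrow 12, Dorne 8, Eskel 11, Farrow 3, Galen 6, Harke 5 (sum 58, leaving 4 seats).
Remainders in descending order: Galen 0.8291, Brisco 0.7286, Harke 0.6442, Eskel 0.6395, Dorne 0.5193, Farrow 0.3969, Arden 0.1860, Carrow 0.0564.
Largest remainders: Galen, Brisco, Harke, Eskel receive the extra seats.
Carrow receives 12.

12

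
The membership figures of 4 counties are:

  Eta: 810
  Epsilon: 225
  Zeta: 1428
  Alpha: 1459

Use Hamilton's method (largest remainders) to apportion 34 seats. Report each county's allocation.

Eta 7, Epsilon 2, Zeta 12, Alpha 13

The standard divisor is 3922/34 ≈ 115.353.
Standard quotas: Eta 7.022, Epsilon 1.951, Zeta 12.379, Alpha 12.648.
Lower quotas: Eta 7, Epsilon 1, Zeta 12, Alpha 12 (sum 32, leaving 2 seats).
Remainders in descending order: Epsilon 0.951, Alpha 0.648, Zeta 0.379, Eta 0.022.
Largest remainders: Epsilon, Alpha receive the extra seats.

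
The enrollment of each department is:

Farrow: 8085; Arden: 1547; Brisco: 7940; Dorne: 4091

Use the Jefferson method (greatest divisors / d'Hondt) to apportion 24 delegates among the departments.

Standard divisor 21663/24 ≈ 902.625; standard quotas: Farrow 8.957, Arden 1.714, Brisco 8.797, Dorne 4.532.
Rounding down gives 8, 1, 8, 4 = 21 seats, so the divisor must be adjusted.
With modified divisor 813: modified quotas Farrow 9.945, Arden 1.903, Brisco 9.766, Dorne 5.032.
Rounding down: Farrow 9, Arden 1, Brisco 9, Dorne 5 (total 24).

Farrow 9; Arden 1; Brisco 9; Dorne 5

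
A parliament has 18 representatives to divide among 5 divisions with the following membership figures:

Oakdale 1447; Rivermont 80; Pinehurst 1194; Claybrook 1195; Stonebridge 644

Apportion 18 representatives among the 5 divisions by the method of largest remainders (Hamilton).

Oakdale=6, Rivermont=0, Pinehurst=5, Claybrook=5, Stonebridge=2

Standard divisor: 4560 ÷ 18 ≈ 253.333.
Standard quotas: Oakdale 5.712, Rivermont 0.316, Pinehurst 4.713, Claybrook 4.717, Stonebridge 2.542.
Lower quotas: Oakdale 5, Rivermont 0, Pinehurst 4, Claybrook 4, Stonebridge 2 (sum 15, leaving 3 seats).
Remainders in descending order: Claybrook 0.717, Pinehurst 0.713, Oakdale 0.712, Stonebridge 0.542, Rivermont 0.316.
The surplus seats go to Claybrook, Pinehurst, Oakdale.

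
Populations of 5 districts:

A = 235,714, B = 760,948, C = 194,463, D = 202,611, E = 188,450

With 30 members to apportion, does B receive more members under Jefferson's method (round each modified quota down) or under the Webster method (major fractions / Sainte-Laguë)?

Jefferson: A 4, B 15, C 4, D 4, E 3.
Webster: A 4, B 14, C 4, D 4, E 4.
B gets 15 under Jefferson and 14 under Webster.

Jefferson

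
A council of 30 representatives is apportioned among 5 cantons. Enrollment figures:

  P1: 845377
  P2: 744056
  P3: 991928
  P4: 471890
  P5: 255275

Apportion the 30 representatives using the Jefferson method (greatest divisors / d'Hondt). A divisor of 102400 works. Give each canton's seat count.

With modified divisor 102400: modified quotas P1 8.256, P2 7.266, P3 9.687, P4 4.608, P5 2.493.
Rounding down: P1 8, P2 7, P3 9, P4 4, P5 2 (total 30).

P1: 8; P2: 7; P3: 9; P4: 4; P5: 2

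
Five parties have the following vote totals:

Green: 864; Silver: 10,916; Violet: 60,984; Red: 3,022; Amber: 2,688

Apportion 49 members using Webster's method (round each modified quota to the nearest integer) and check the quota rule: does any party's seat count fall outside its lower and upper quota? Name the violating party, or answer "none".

Standard quotas: Green 0.539, Silver 6.816, Violet 38.079, Red 1.887, Amber 1.678.
Webster allocation: Green 1, Silver 7, Violet 37, Red 2, Amber 2.
Violet has quota 38.079 (lower 38, upper 39) but receives 37 — outside the quota interval.

Violet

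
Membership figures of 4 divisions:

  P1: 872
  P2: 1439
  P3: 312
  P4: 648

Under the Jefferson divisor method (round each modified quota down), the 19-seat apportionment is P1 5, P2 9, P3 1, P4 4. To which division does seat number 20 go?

P3

Priority for the next seat is population ÷ (current seats + 1).
Priorities: P1 145.333, P2 143.900, P3 156.000, P4 129.600.
Highest priority: P3.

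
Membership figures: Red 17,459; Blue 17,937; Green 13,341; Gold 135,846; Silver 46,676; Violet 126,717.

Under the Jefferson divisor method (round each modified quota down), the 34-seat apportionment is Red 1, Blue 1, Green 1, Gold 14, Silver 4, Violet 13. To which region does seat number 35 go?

Silver

Priority for the next seat is population ÷ (current seats + 1).
Priorities: Red 8729.500, Blue 8968.500, Green 6670.500, Gold 9056.400, Silver 9335.200, Violet 9051.214.
Highest priority: Silver.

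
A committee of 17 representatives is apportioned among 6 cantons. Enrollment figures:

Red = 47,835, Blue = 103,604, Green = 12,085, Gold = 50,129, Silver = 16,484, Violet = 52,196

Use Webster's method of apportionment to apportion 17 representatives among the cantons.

Standard divisor 282333/17 ≈ 16607.824; standard quotas: Red 2.880, Blue 6.238, Green 0.728, Gold 3.018, Silver 0.993, Violet 3.143.
Rounding to the nearest integer gives Red 3, Blue 6, Green 1, Gold 3, Silver 1, Violet 3 — total 17, matching the house size, so no adjustment is needed.

Red=3, Blue=6, Green=1, Gold=3, Silver=1, Violet=3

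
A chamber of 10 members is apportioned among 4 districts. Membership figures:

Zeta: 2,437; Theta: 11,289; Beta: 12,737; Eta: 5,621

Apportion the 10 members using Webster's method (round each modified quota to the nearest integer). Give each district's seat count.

Zeta: 1, Theta: 3, Beta: 4, Eta: 2

Standard divisor 32084/10 ≈ 3208.4; standard quotas: Zeta 0.760, Theta 3.519, Beta 3.970, Eta 1.752.
Rounding to the nearest integer gives 1, 4, 4, 2 = 11 seats, so the divisor must be adjusted.
With modified divisor 3400: modified quotas Zeta 0.717, Theta 3.320, Beta 3.746, Eta 1.653.
Rounding to the nearest integer: Zeta 1, Theta 3, Beta 4, Eta 2 (total 10).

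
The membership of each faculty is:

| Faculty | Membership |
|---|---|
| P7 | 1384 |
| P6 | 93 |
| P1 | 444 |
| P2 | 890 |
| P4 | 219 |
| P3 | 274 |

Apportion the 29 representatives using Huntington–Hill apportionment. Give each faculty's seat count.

P7=12, P6=1, P1=4, P2=8, P4=2, P3=2

With divisor 115: modified quotas P7 12.035, P6 0.809, P1 3.861, P2 7.739, P4 1.904, P3 2.383.
Geometric-mean thresholds: P7 √(12·13)=12.490, P6 (min 1), P1 √(3·4)=3.464, P2 √(7·8)=7.483, P4 √(1·2)=1.414, P3 √(2·3)=2.449.
Each quota rounded against its threshold gives P7 12, P6 1, P1 4, P2 8, P4 2, P3 2 (total 29).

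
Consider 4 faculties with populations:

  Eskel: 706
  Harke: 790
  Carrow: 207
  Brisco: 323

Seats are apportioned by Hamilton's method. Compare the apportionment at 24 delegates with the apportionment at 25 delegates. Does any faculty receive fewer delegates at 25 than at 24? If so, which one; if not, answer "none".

Carrow

At 24 seats: Eskel 8, Harke 9, Carrow 3, Brisco 4.
At 25 seats: Eskel 9, Harke 10, Carrow 2, Brisco 4.
Carrow drops from 3 to 2.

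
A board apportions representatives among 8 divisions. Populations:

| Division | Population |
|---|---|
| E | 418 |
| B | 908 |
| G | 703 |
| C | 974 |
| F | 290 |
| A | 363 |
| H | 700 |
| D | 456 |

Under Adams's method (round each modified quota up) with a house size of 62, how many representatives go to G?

9

Standard divisor 4812/62 ≈ 77.613; standard quotas: E 5.386, B 11.699, G 9.058, C 12.549, F 3.736, A 4.677, H 9.019, D 5.875.
Rounding up gives 6, 12, 10, 13, 4, 5, 10, 6 = 66 seats, so the divisor must be adjusted.
With modified divisor 83: modified quotas E 5.036, B 10.940, G 8.470, C 11.735, F 3.494, A 4.373, H 8.434, D 5.494.
Rounding up: E 6, B 11, G 9, C 12, F 4, A 5, H 9, D 6 (total 62).
G receives 9.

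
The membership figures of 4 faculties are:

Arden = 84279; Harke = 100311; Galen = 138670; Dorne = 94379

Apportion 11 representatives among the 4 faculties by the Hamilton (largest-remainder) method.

Arden=2, Harke=3, Galen=4, Dorne=2

Total 417639; standard divisor 417639/11 ≈ 37967.182.
Standard quotas: Arden 2.2198, Harke 2.6420, Galen 3.6524, Dorne 2.4858.
Lower quotas: Arden 2, Harke 2, Galen 3, Dorne 2 (sum 9, leaving 2 seats).
Remainders in descending order: Galen 0.6524, Harke 0.6420, Dorne 0.4858, Arden 0.2198.
Largest remainders: Galen, Harke receive the extra seats.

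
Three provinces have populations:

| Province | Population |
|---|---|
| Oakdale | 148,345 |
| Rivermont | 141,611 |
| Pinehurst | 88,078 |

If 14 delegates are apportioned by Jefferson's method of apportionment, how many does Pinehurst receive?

Standard divisor 378034/14 ≈ 27002.429; standard quotas: Oakdale 5.494, Rivermont 5.244, Pinehurst 3.262.
Rounding down gives 5, 5, 3 = 13 seats, so the divisor must be adjusted.
With modified divisor 24200: modified quotas Oakdale 6.130, Rivermont 5.852, Pinehurst 3.640.
Rounding down: Oakdale 6, Rivermont 5, Pinehurst 3 (total 14).
Pinehurst receives 3.

3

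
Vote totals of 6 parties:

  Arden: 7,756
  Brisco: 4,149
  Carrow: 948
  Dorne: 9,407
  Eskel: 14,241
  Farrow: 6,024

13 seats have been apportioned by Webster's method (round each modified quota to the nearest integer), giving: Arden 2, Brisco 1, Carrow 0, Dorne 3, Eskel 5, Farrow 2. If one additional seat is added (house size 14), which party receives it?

Priority for the next seat is population ÷ (current seats + 0.5).
Priorities: Arden 3102.400, Brisco 2766.000, Carrow 1896.000, Dorne 2687.714, Eskel 2589.273, Farrow 2409.600.
Highest priority: Arden.

Arden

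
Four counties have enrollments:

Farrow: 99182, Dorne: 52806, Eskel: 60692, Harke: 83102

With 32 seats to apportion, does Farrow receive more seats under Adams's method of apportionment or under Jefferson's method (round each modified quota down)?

Jefferson

Adams: Farrow 10, Dorne 6, Eskel 7, Harke 9.
Jefferson: Farrow 11, Dorne 6, Eskel 6, Harke 9.
Farrow gets 10 under Adams and 11 under Jefferson.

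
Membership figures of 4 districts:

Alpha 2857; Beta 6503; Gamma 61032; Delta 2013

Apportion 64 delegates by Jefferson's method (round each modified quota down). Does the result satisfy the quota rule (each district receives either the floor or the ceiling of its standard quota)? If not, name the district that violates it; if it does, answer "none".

Standard quotas: Alpha 2.525, Beta 5.748, Gamma 53.947, Delta 1.779.
Jefferson allocation: Alpha 2, Beta 5, Gamma 56, Delta 1.
Gamma has quota 53.947 (lower 53, upper 54) but receives 56 — outside the quota interval.

Gamma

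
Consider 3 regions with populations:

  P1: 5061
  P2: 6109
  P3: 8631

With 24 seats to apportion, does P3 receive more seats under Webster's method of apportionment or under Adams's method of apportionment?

Webster

Webster: P1 6, P2 7, P3 11.
Adams: P1 6, P2 8, P3 10.
P3 gets 11 under Webster and 10 under Adams.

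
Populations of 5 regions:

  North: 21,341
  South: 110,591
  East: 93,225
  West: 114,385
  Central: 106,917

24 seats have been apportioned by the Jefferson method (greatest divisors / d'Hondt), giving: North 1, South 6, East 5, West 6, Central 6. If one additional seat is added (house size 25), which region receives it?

Priority for the next seat is population ÷ (current seats + 1).
Priorities: North 10670.500, South 15798.714, East 15537.500, West 16340.714, Central 15273.857.
Highest priority: West.

West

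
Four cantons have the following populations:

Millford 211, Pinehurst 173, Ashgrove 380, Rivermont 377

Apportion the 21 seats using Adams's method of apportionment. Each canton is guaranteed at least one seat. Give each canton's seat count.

Millford 4; Pinehurst 3; Ashgrove 7; Rivermont 7

Standard divisor 1141/21 ≈ 54.333; standard quotas: Millford 3.883, Pinehurst 3.184, Ashgrove 6.994, Rivermont 6.939.
Rounding up gives 4, 4, 7, 7 = 22 seats, so the divisor must be adjusted.
With modified divisor 60: modified quotas Millford 3.517, Pinehurst 2.883, Ashgrove 6.333, Rivermont 6.283.
Rounding up: Millford 4, Pinehurst 3, Ashgrove 7, Rivermont 7 (total 21).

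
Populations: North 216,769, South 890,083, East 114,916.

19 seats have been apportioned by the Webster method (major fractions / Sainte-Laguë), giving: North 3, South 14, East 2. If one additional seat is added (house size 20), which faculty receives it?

Priority for the next seat is population ÷ (current seats + 0.5).
Priorities: North 61934.000, South 61385.034, East 45966.400.
Highest priority: North.

North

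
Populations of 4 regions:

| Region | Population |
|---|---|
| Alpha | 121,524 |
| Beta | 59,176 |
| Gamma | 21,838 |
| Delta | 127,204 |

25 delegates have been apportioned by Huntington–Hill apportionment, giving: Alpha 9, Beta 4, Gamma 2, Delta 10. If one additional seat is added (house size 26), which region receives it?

Beta

Priority for the next seat is population ÷ (√(s·(s+1))).
Priorities: Alpha 12809.754, Beta 13232.156, Gamma 8915.326, Delta 12128.426.
Highest priority: Beta.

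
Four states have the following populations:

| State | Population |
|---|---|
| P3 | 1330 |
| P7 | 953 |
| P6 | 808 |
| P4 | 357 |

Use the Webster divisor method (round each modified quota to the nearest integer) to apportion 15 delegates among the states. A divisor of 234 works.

With modified divisor 234: modified quotas P3 5.684, P7 4.073, P6 3.453, P4 1.526.
Rounding to the nearest integer: P3 6, P7 4, P6 3, P4 2 (total 15).

P3 6; P7 4; P6 3; P4 2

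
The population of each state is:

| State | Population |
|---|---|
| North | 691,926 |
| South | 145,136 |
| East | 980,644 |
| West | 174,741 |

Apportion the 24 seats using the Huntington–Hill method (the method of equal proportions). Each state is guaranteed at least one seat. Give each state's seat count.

North: 8, South: 2, East: 12, West: 2

With divisor 83449: modified quotas North 8.292, South 1.739, East 11.751, West 2.094.
Geometric-mean thresholds: North √(8·9)=8.485, South √(1·2)=1.414, East √(11·12)=11.489, West √(2·3)=2.449.
Each quota rounded against its threshold gives North 8, South 2, East 12, West 2 (total 24).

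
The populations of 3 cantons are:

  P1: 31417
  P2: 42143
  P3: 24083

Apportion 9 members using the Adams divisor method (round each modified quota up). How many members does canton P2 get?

4

Standard divisor 97643/9 ≈ 10849.222; standard quotas: P1 2.896, P2 3.884, P3 2.220.
Rounding up gives 3, 4, 3 = 10 seats, so the divisor must be adjusted.
With modified divisor 13000: modified quotas P1 2.417, P2 3.242, P3 1.853.
Rounding up: P1 3, P2 4, P3 2 (total 9).
P2 receives 4.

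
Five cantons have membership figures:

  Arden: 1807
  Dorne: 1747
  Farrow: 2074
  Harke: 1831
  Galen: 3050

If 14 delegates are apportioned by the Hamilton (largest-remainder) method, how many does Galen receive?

4

Total 10509; standard divisor 10509/14 ≈ 750.643.
Standard quotas: Arden 2.407, Dorne 2.327, Farrow 2.763, Harke 2.439, Galen 4.063.
Lower quotas: Arden 2, Dorne 2, Farrow 2, Harke 2, Galen 4 (sum 12, leaving 2 seats).
Remainders in descending order: Farrow 0.763, Harke 0.439, Arden 0.407, Dorne 0.327, Galen 0.063.
The surplus seats go to Farrow, Harke.
Galen receives 4.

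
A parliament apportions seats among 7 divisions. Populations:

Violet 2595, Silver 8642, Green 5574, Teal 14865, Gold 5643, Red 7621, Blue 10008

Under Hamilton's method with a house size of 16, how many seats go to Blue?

3

Standard divisor: 54948 ÷ 16 ≈ 3434.25.
Standard quotas: Violet 0.7556, Silver 2.5164, Green 1.6231, Teal 4.3285, Gold 1.6432, Red 2.2191, Blue 2.9142.
Lower quotas: Violet 0, Silver 2, Green 1, Teal 4, Gold 1, Red 2, Blue 2 (sum 12, leaving 4 seats).
Remainders in descending order: Blue 0.9142, Violet 0.7556, Gold 0.6432, Green 0.6231, Silver 0.5164, Teal 0.3285, Red 0.2191.
Largest remainders: Blue, Violet, Gold, Green receive the extra seats.
Blue receives 3.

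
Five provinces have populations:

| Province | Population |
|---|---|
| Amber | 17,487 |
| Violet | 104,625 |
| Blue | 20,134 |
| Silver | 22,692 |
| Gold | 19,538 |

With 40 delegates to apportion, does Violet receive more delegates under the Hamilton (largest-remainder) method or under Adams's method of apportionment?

Hamilton

Hamilton: Amber 4, Violet 23, Blue 4, Silver 5, Gold 4.
Adams: Amber 4, Violet 22, Blue 5, Silver 5, Gold 4.
Violet gets 23 under Hamilton and 22 under Adams.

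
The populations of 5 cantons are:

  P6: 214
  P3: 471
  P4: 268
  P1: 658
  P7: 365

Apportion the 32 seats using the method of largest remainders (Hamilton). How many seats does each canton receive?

P6=3, P3=8, P4=4, P1=11, P7=6

Total 1976; standard divisor 1976/32 ≈ 61.75.
Standard quotas: P6 3.466, P3 7.628, P4 4.340, P1 10.656, P7 5.911.
Lower quotas: P6 3, P3 7, P4 4, P1 10, P7 5 (sum 29, leaving 3 seats).
Remainders in descending order: P7 0.911, P1 0.656, P3 0.628, P6 0.466, P4 0.340.
The surplus seats go to P7, P1, P3.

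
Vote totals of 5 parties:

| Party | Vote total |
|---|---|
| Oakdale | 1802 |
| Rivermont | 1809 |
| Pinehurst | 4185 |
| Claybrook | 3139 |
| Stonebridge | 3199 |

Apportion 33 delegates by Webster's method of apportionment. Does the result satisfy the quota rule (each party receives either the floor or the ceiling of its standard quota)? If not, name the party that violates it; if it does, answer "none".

Standard quotas: Oakdale 4.207, Rivermont 4.224, Pinehurst 9.771, Claybrook 7.329, Stonebridge 7.469.
Webster allocation: Oakdale 4, Rivermont 4, Pinehurst 10, Claybrook 7, Stonebridge 8.
Every allocation lies between the lower and upper quota.

none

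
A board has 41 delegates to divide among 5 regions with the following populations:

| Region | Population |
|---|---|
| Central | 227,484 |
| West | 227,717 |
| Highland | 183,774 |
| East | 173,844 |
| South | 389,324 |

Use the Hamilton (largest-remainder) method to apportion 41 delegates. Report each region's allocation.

Central=8; West=8; Highland=6; East=6; South=13

The standard divisor is 1202143/41 ≈ 29320.561.
Standard quotas: Central 7.7585, West 7.7665, Highland 6.2678, East 5.9291, South 13.2782.
Lower quotas: Central 7, West 7, Highland 6, East 5, South 13 (sum 38, leaving 3 seats).
Remainders in descending order: East 0.9291, West 0.7665, Central 0.7585, South 0.2782, Highland 0.2678.
Largest remainders: East, West, Central receive the extra seats.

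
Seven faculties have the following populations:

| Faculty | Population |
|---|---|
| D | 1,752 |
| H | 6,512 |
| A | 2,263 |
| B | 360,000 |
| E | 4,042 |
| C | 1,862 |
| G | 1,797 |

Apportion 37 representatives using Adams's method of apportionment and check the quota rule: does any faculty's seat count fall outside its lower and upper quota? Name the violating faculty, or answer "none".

Standard quotas: D 0.171, H 0.637, A 0.221, B 35.217, E 0.395, C 0.182, G 0.176.
Adams allocation: D 1, H 1, A 1, B 31, E 1, C 1, G 1.
B has quota 35.217 (lower 35, upper 36) but receives 31 — outside the quota interval.

B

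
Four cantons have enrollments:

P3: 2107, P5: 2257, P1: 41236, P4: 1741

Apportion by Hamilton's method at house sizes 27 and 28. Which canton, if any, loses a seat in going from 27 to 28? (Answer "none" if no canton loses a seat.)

none

At 27 seats: P3 1, P5 1, P1 24, P4 1.
At 28 seats: P3 1, P5 1, P1 25, P4 1.
No canton's allocation decreased.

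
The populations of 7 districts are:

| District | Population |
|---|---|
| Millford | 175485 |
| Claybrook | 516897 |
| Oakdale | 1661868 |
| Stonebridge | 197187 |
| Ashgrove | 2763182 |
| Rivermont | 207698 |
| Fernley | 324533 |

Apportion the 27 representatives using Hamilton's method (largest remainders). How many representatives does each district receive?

The standard divisor is 5846850/27 = 216550.
Standard quotas: Millford 0.8104, Claybrook 2.3870, Oakdale 7.6743, Stonebridge 0.9106, Ashgrove 12.7600, Rivermont 0.9591, Fernley 1.4987.
Lower quotas: Millford 0, Claybrook 2, Oakdale 7, Stonebridge 0, Ashgrove 12, Rivermont 0, Fernley 1 (sum 22, leaving 5 seats).
Remainders in descending order: Rivermont 0.9591, Stonebridge 0.9106, Millford 0.8104, Ashgrove 0.7600, Oakdale 0.6743, Fernley 0.4987, Claybrook 0.3870.
Largest remainders: Rivermont, Stonebridge, Millford, Ashgrove, Oakdale receive the extra seats.

Millford 1, Claybrook 2, Oakdale 8, Stonebridge 1, Ashgrove 13, Rivermont 1, Fernley 1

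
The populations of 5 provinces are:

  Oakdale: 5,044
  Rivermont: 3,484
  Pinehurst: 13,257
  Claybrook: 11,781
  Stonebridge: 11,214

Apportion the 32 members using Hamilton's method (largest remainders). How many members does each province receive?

Oakdale=4, Rivermont=3, Pinehurst=9, Claybrook=8, Stonebridge=8

Total 44780; standard divisor 44780/32 ≈ 1399.375.
Standard quotas: Oakdale 3.6045, Rivermont 2.4897, Pinehurst 9.4735, Claybrook 8.4188, Stonebridge 8.0136.
Lower quotas: Oakdale 3, Rivermont 2, Pinehurst 9, Claybrook 8, Stonebridge 8 (sum 30, leaving 2 seats).
Remainders in descending order: Oakdale 0.6045, Rivermont 0.4897, Pinehurst 0.4735, Claybrook 0.4188, Stonebridge 0.0136.
The surplus seats go to Oakdale, Rivermont.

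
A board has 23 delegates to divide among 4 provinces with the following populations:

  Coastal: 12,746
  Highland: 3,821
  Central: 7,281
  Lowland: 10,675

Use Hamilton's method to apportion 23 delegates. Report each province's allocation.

The standard divisor is 34523/23 = 1501.
Standard quotas: Coastal 8.4917, Highland 2.5456, Central 4.8508, Lowland 7.1119.
Lower quotas: Coastal 8, Highland 2, Central 4, Lowland 7 (sum 21, leaving 2 seats).
Remainders in descending order: Central 0.8508, Highland 0.5456, Coastal 0.4917, Lowland 0.1119.
Largest remainders: Central, Highland receive the extra seats.

Coastal=8, Highland=3, Central=5, Lowland=7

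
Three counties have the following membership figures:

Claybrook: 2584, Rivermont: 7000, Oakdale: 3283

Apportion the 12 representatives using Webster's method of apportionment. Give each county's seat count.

Claybrook 2, Rivermont 7, Oakdale 3

Standard divisor 12867/12 ≈ 1072.25; standard quotas: Claybrook 2.410, Rivermont 6.528, Oakdale 3.062.
Rounding to the nearest integer gives Claybrook 2, Rivermont 7, Oakdale 3 — total 12, matching the house size, so no adjustment is needed.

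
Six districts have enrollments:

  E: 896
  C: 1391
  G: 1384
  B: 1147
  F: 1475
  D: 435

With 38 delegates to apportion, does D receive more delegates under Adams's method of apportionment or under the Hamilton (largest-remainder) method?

Adams

Adams: E 5, C 8, G 8, B 6, F 8, D 3.
Hamilton: E 5, C 8, G 8, B 7, F 8, D 2.
D gets 3 under Adams and 2 under Hamilton.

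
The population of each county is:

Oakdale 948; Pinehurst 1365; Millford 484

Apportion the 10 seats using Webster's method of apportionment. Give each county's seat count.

Standard divisor 2797/10 ≈ 279.7; standard quotas: Oakdale 3.389, Pinehurst 4.880, Millford 1.730.
Rounding to the nearest integer gives Oakdale 3, Pinehurst 5, Millford 2 — total 10, matching the house size, so no adjustment is needed.

Oakdale 3, Pinehurst 5, Millford 2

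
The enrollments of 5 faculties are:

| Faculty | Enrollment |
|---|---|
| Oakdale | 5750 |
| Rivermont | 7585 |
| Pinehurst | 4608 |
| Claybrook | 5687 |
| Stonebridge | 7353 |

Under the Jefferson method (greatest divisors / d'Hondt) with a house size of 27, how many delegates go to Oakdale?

Standard divisor 30983/27 ≈ 1147.519; standard quotas: Oakdale 5.011, Rivermont 6.610, Pinehurst 4.016, Claybrook 4.956, Stonebridge 6.408.
Rounding down gives 5, 6, 4, 4, 6 = 25 seats, so the divisor must be adjusted.
With modified divisor 1070: modified quotas Oakdale 5.374, Rivermont 7.089, Pinehurst 4.307, Claybrook 5.315, Stonebridge 6.872.
Rounding down: Oakdale 5, Rivermont 7, Pinehurst 4, Claybrook 5, Stonebridge 6 (total 27).
Oakdale receives 5.

5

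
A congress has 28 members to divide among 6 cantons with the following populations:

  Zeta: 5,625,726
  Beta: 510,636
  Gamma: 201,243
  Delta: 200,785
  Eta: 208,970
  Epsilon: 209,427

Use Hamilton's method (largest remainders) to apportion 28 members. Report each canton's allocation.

Zeta: 22; Beta: 2; Gamma: 1; Delta: 1; Eta: 1; Epsilon: 1

Total 6956787; standard divisor 6956787/28 ≈ 248456.679.
Standard quotas: Zeta 22.6427, Beta 2.0552, Gamma 0.8100, Delta 0.8081, Eta 0.8411, Epsilon 0.8429.
Lower quotas: Zeta 22, Beta 2, Gamma 0, Delta 0, Eta 0, Epsilon 0 (sum 24, leaving 4 seats).
Remainders in descending order: Epsilon 0.8429, Eta 0.8411, Gamma 0.8100, Delta 0.8081, Zeta 0.6427, Beta 0.0552.
The surplus seats go to Epsilon, Eta, Gamma, Delta.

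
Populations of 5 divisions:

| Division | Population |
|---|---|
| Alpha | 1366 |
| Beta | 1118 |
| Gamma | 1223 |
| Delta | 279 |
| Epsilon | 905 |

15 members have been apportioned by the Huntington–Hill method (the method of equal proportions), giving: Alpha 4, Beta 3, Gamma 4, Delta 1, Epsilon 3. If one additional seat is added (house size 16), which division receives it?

Beta

Priority for the next seat is population ÷ (√(s·(s+1))).
Priorities: Alpha 305.447, Beta 322.739, Gamma 273.471, Delta 197.283, Epsilon 261.251.
Highest priority: Beta.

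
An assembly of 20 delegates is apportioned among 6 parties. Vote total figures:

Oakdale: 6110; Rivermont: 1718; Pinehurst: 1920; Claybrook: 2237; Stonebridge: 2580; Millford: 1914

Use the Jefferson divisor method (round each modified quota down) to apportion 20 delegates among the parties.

Oakdale=8, Rivermont=2, Pinehurst=2, Claybrook=3, Stonebridge=3, Millford=2

Standard divisor 16479/20 ≈ 823.95; standard quotas: Oakdale 7.415, Rivermont 2.085, Pinehurst 2.330, Claybrook 2.715, Stonebridge 3.131, Millford 2.323.
Rounding down gives 7, 2, 2, 2, 3, 2 = 18 seats, so the divisor must be adjusted.
With modified divisor 700: modified quotas Oakdale 8.729, Rivermont 2.454, Pinehurst 2.743, Claybrook 3.196, Stonebridge 3.686, Millford 2.734.
Rounding down: Oakdale 8, Rivermont 2, Pinehurst 2, Claybrook 3, Stonebridge 3, Millford 2 (total 20).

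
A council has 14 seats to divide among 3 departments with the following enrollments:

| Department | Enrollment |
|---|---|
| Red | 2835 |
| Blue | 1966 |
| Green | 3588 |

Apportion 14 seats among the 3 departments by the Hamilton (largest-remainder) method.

Red=5, Blue=3, Green=6

The standard divisor is 8389/14 ≈ 599.214.
Standard quotas: Red 4.731, Blue 3.281, Green 5.988.
Lower quotas: Red 4, Blue 3, Green 5 (sum 12, leaving 2 seats).
Remainders in descending order: Green 0.988, Red 0.731, Blue 0.281.
The surplus seats go to Green, Red.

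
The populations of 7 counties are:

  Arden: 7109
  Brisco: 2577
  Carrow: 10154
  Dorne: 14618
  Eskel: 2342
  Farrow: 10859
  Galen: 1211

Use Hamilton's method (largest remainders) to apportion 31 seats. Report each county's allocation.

Arden 5; Brisco 2; Carrow 6; Dorne 9; Eskel 1; Farrow 7; Galen 1

Total 48870; standard divisor 48870/31 ≈ 1576.452.
Standard quotas: Arden 4.5095, Brisco 1.6347, Carrow 6.4410, Dorne 9.2727, Eskel 1.4856, Farrow 6.8883, Galen 0.7682.
Lower quotas: Arden 4, Brisco 1, Carrow 6, Dorne 9, Eskel 1, Farrow 6, Galen 0 (sum 27, leaving 4 seats).
Remainders in descending order: Farrow 0.8883, Galen 0.7682, Brisco 0.6347, Arden 0.5095, Eskel 0.4856, Carrow 0.4410, Dorne 0.2727.
Largest remainders: Farrow, Galen, Brisco, Arden receive the extra seats.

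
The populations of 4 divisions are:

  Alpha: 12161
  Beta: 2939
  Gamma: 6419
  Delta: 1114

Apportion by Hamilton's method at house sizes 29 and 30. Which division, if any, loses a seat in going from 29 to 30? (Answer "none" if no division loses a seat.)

At 29 seats: Alpha 16, Beta 4, Gamma 8, Delta 1.
At 30 seats: Alpha 16, Beta 4, Gamma 9, Delta 1.
No division's allocation decreased.

none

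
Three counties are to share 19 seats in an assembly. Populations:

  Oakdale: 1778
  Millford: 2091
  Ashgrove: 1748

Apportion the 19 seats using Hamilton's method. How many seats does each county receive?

Oakdale: 6; Millford: 7; Ashgrove: 6

Standard divisor: 5617 ÷ 19 ≈ 295.632.
Standard quotas: Oakdale 6.014, Millford 7.073, Ashgrove 5.913.
Lower quotas: Oakdale 6, Millford 7, Ashgrove 5 (sum 18, leaving 1 seat).
Remainders in descending order: Ashgrove 0.913, Millford 0.073, Oakdale 0.014.
Largest remainder: Ashgrove receives the extra seat.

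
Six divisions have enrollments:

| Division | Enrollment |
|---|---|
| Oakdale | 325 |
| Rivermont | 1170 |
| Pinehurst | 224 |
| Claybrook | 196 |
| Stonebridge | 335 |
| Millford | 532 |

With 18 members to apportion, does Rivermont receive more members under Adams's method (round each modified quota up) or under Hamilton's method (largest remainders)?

Hamilton

Adams: Oakdale 2, Rivermont 7, Pinehurst 2, Claybrook 2, Stonebridge 2, Millford 3.
Hamilton: Oakdale 2, Rivermont 8, Pinehurst 2, Claybrook 1, Stonebridge 2, Millford 3.
Rivermont gets 7 under Adams and 8 under Hamilton.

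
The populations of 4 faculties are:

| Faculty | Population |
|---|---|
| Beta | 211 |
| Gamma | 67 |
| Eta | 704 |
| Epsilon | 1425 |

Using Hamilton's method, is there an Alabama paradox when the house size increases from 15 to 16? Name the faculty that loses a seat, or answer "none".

At 15 seats: Beta 1, Gamma 1, Eta 4, Epsilon 9.
At 16 seats: Beta 1, Gamma 0, Eta 5, Epsilon 10.
Gamma drops from 1 to 0.

Gamma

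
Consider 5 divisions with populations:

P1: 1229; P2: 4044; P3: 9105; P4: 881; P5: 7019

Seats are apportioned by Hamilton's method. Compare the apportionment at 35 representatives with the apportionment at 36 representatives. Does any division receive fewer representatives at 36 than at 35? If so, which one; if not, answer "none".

At 35 seats: P1 2, P2 6, P3 14, P4 2, P5 11.
At 36 seats: P1 2, P2 7, P3 15, P4 1, P5 11.
P4 drops from 2 to 1.

P4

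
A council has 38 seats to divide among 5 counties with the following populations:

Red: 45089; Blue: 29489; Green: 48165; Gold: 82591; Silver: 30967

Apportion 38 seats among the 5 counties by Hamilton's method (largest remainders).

Red 7, Blue 5, Green 8, Gold 13, Silver 5

Standard divisor: 236301 ÷ 38 ≈ 6218.447.
Standard quotas: Red 7.2508, Blue 4.7422, Green 7.7455, Gold 13.2816, Silver 4.9799.
Lower quotas: Red 7, Blue 4, Green 7, Gold 13, Silver 4 (sum 35, leaving 3 seats).
Remainders in descending order: Silver 0.9799, Green 0.7455, Blue 0.7422, Gold 0.2816, Red 0.2508.
The surplus seats go to Silver, Green, Blue.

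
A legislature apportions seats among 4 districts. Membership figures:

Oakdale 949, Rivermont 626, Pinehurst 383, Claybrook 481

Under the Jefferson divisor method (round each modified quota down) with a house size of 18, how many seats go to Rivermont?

5

Standard divisor 2439/18 ≈ 135.5; standard quotas: Oakdale 7.004, Rivermont 4.620, Pinehurst 2.827, Claybrook 3.550.
Rounding down gives 7, 4, 2, 3 = 16 seats, so the divisor must be adjusted.
With modified divisor 123: modified quotas Oakdale 7.715, Rivermont 5.089, Pinehurst 3.114, Claybrook 3.911.
Rounding down: Oakdale 7, Rivermont 5, Pinehurst 3, Claybrook 3 (total 18).
Rivermont receives 5.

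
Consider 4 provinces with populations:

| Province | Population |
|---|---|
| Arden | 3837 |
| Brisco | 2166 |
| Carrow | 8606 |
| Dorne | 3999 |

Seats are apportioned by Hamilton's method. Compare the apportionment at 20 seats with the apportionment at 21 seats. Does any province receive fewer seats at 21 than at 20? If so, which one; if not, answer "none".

At 20 seats: Arden 4, Brisco 3, Carrow 9, Dorne 4.
At 21 seats: Arden 4, Brisco 2, Carrow 10, Dorne 5.
Brisco drops from 3 to 2.

Brisco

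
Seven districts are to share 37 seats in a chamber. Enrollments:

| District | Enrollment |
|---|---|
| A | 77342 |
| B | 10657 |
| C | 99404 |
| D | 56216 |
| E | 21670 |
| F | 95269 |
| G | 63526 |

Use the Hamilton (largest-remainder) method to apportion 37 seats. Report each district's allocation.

A=7, B=1, C=9, D=5, E=2, F=8, G=5

The standard divisor is 424084/37 ≈ 11461.73.
Standard quotas: A 6.7478, B 0.9298, C 8.6727, D 4.9047, E 1.8906, F 8.3119, G 5.5424.
Lower quotas: A 6, B 0, C 8, D 4, E 1, F 8, G 5 (sum 32, leaving 5 seats).
Remainders in descending order: B 0.9298, D 0.9047, E 0.8906, A 0.7478, C 0.6727, G 0.5424, F 0.3119.
Largest remainders: B, D, E, A, C receive the extra seats.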